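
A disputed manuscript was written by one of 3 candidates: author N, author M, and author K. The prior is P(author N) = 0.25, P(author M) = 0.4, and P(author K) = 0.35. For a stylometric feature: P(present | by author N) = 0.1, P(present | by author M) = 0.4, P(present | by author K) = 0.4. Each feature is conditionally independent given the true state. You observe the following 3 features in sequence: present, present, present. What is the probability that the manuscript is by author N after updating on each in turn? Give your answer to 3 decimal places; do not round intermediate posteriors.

After 'present': normaliser = 0.1·0.2500 + 0.4·0.4000 + 0.4·0.3500; P(author N) ≈ 0.0769, P(author M) ≈ 0.4923, P(author K) ≈ 0.4308
After 'present': normaliser = 0.1·0.0769 + 0.4·0.4923 + 0.4·0.4308; P(author N) ≈ 0.0204, P(author M) ≈ 0.5224, P(author K) ≈ 0.4571
After 'present': normaliser = 0.1·0.0204 + 0.4·0.5224 + 0.4·0.4571; P(author N) ≈ 0.0052, P(author M) ≈ 0.5306, P(author K) ≈ 0.4642

0.005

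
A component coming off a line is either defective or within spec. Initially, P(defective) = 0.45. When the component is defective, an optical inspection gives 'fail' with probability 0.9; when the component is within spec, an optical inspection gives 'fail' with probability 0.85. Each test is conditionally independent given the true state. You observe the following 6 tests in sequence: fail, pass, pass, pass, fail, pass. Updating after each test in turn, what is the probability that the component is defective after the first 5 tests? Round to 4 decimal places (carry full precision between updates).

Each posterior becomes the prior for the next update.
After 'fail': P(defective) = 0.9·0.4500 / (0.9·0.4500 + 0.85·0.5500) ≈ 0.4642
After 'pass': P(defective) = 0.1·0.4642 / (0.1·0.4642 + 0.15·0.5358) ≈ 0.3661
After 'pass': P(defective) = 0.1·0.3661 / (0.1·0.3661 + 0.15·0.6339) ≈ 0.2780
After 'pass': P(defective) = 0.1·0.2780 / (0.1·0.2780 + 0.15·0.7220) ≈ 0.2043
After 'fail': P(defective) = 0.9·0.2043 / (0.9·0.2043 + 0.85·0.7957) ≈ 0.2137

0.2137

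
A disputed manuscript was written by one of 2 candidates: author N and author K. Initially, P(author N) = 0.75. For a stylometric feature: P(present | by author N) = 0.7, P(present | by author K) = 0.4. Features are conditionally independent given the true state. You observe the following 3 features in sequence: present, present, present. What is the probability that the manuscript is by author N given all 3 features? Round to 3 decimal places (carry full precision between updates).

After 'present': P(author N) = 0.7·0.7500 / (0.7·0.7500 + 0.4·0.2500) ≈ 0.8400
After 'present': P(author N) = 0.7·0.8400 / (0.7·0.8400 + 0.4·0.1600) ≈ 0.9018
After 'present': P(author N) = 0.7·0.9018 / (0.7·0.9018 + 0.4·0.0982) ≈ 0.9414

0.941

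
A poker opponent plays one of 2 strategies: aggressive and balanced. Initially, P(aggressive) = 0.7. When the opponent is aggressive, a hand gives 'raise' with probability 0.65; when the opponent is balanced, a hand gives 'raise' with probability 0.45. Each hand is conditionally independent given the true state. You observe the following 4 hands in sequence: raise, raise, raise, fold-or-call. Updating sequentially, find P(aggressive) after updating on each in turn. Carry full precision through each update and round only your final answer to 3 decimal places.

Apply Bayes' rule sequentially, carrying P(aggressive) forward.
After 'raise': P(aggressive) = 0.65·0.7000 / (0.65·0.7000 + 0.45·0.3000) ≈ 0.7712
After 'raise': P(aggressive) = 0.65·0.7712 / (0.65·0.7712 + 0.45·0.2288) ≈ 0.8296
After 'raise': P(aggressive) = 0.65·0.8296 / (0.65·0.8296 + 0.45·0.1704) ≈ 0.8755
After 'fold-or-call': P(aggressive) = 0.35·0.8755 / (0.35·0.8755 + 0.55·0.1245) ≈ 0.8173

0.817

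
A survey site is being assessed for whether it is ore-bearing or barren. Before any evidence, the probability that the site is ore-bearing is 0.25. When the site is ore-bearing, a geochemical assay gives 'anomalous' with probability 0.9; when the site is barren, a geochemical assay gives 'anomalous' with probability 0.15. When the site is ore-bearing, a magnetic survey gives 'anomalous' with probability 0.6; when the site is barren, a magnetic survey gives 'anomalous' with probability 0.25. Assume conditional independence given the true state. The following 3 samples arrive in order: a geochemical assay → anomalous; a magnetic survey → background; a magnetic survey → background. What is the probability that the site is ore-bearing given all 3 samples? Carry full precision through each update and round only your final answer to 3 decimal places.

After a geochemical assay='anomalous': P(ore) = 0.9·0.2500 / (0.9·0.2500 + 0.15·0.7500) ≈ 0.6667
After a magnetic survey='background': P(ore) = 0.4·0.6667 / (0.4·0.6667 + 0.75·0.3333) ≈ 0.5161
After a magnetic survey='background': P(ore) = 0.4·0.5161 / (0.4·0.5161 + 0.75·0.4839) ≈ 0.3626

0.363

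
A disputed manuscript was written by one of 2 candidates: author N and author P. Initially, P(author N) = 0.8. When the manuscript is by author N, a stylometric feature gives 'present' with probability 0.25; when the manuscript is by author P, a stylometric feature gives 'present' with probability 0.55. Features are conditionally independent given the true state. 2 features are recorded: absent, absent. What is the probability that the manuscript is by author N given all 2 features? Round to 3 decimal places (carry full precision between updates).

0.917

Apply Bayes' rule sequentially, carrying P(author N) forward.
After 'absent': P(author N) = 0.75·0.8000 / (0.75·0.8000 + 0.45·0.2000) ≈ 0.8696
After 'absent': P(author N) = 0.75·0.8696 / (0.75·0.8696 + 0.45·0.1304) ≈ 0.9174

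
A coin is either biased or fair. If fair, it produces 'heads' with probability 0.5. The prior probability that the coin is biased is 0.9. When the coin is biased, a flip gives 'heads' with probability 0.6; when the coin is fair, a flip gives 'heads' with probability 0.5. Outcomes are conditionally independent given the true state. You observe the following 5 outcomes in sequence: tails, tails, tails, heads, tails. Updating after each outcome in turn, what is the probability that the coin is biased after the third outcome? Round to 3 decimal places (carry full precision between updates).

0.822

Each posterior becomes the prior for the next update.
After 'tails': P(biased) = 0.4·0.9000 / (0.4·0.9000 + 0.5·0.1000) ≈ 0.8780
After 'tails': P(biased) = 0.4·0.8780 / (0.4·0.8780 + 0.5·0.1220) ≈ 0.8521
After 'tails': P(biased) = 0.4·0.8521 / (0.4·0.8521 + 0.5·0.1479) ≈ 0.8217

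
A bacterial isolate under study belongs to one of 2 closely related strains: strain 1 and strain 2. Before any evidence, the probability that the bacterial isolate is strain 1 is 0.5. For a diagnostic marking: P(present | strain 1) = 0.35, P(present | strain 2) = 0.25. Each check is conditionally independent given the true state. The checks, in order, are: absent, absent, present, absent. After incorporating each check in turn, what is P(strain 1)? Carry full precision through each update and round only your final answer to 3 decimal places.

After 'absent': P(strain 1) = 0.65·0.5000 / (0.65·0.5000 + 0.75·0.5000) ≈ 0.4643
After 'absent': P(strain 1) = 0.65·0.4643 / (0.65·0.4643 + 0.75·0.5357) ≈ 0.4289
After 'present': P(strain 1) = 0.35·0.4289 / (0.35·0.4289 + 0.25·0.5711) ≈ 0.5126
After 'absent': P(strain 1) = 0.65·0.5126 / (0.65·0.5126 + 0.75·0.4874) ≈ 0.4768

0.477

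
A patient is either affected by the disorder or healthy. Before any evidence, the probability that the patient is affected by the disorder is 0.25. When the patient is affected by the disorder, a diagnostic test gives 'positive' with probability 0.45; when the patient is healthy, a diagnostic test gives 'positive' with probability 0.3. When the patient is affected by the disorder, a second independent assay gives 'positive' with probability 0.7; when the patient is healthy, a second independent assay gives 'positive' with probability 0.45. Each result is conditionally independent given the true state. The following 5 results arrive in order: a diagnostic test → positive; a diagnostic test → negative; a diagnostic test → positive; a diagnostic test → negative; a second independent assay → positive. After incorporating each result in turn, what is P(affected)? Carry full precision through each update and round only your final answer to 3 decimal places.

After a diagnostic test='positive': P(affected) = 0.45·0.2500 / (0.45·0.2500 + 0.3·0.7500) ≈ 0.3333
After a diagnostic test='negative': P(affected) = 0.55·0.3333 / (0.55·0.3333 + 0.7·0.6667) ≈ 0.2821
After a diagnostic test='positive': P(affected) = 0.45·0.2821 / (0.45·0.2821 + 0.3·0.7179) ≈ 0.3708
After a diagnostic test='negative': P(affected) = 0.55·0.3708 / (0.55·0.3708 + 0.7·0.6292) ≈ 0.3165
After a second independent assay='positive': P(affected) = 0.7·0.3165 / (0.7·0.3165 + 0.45·0.6835) ≈ 0.4187

0.419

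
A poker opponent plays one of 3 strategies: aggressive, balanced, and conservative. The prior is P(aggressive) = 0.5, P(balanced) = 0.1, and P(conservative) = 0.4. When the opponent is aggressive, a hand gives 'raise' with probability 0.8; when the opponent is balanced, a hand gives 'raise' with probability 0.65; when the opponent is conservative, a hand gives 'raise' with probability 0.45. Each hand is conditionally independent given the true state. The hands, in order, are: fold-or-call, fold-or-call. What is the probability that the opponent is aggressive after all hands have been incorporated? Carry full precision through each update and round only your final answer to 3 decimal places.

Apply Bayes' rule sequentially, carrying P(aggressive) forward.
After 'fold-or-call': normaliser = 0.2·0.5000 + 0.35·0.1000 + 0.55·0.4000; P(aggressive) ≈ 0.2817, P(balanced) ≈ 0.0986, P(conservative) ≈ 0.6197
After 'fold-or-call': normaliser = 0.2·0.2817 + 0.35·0.0986 + 0.55·0.6197; P(aggressive) ≈ 0.1305, P(balanced) ≈ 0.0799, P(conservative) ≈ 0.7896

0.131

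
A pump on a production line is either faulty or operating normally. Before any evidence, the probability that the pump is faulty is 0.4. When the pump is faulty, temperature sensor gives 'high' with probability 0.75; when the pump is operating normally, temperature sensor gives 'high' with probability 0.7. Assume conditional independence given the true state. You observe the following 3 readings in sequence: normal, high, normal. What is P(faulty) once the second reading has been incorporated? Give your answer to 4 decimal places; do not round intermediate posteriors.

0.3731

Apply Bayes' rule sequentially, carrying P(faulty) forward.
After 'normal': P(faulty) = 0.25·0.4000 / (0.25·0.4000 + 0.3·0.6000) ≈ 0.3571
After 'high': P(faulty) = 0.75·0.3571 / (0.75·0.3571 + 0.7·0.6429) ≈ 0.3731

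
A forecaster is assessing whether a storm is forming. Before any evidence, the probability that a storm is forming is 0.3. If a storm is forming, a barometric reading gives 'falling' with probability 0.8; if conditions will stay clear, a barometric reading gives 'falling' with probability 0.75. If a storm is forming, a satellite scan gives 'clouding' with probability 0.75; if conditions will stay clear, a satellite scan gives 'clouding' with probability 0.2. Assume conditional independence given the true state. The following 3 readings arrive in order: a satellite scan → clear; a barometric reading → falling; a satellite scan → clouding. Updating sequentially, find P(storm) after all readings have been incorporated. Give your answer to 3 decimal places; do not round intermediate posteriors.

0.349

After a satellite scan='clear': P(storm) = 0.25·0.3000 / (0.25·0.3000 + 0.8·0.7000) ≈ 0.1181
After a barometric reading='falling': P(storm) = 0.8·0.1181 / (0.8·0.1181 + 0.75·0.8819) ≈ 0.1250
After a satellite scan='clouding': P(storm) = 0.75·0.1250 / (0.75·0.1250 + 0.2·0.8750) ≈ 0.3488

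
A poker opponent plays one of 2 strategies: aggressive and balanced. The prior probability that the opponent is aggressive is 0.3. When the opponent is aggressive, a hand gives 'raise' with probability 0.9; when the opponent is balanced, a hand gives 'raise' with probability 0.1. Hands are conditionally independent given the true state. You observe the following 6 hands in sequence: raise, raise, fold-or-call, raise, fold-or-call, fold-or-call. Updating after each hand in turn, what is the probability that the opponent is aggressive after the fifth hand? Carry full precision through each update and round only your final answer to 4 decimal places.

0.7941

After 'raise': P(aggressive) = 0.9·0.3000 / (0.9·0.3000 + 0.1·0.7000) ≈ 0.7941
After 'raise': P(aggressive) = 0.9·0.7941 / (0.9·0.7941 + 0.1·0.2059) ≈ 0.9720
After 'fold-or-call': P(aggressive) = 0.1·0.9720 / (0.1·0.9720 + 0.9·0.0280) ≈ 0.7941
After 'raise': P(aggressive) = 0.9·0.7941 / (0.9·0.7941 + 0.1·0.2059) ≈ 0.9720
After 'fold-or-call': P(aggressive) = 0.1·0.9720 / (0.1·0.9720 + 0.9·0.0280) ≈ 0.7941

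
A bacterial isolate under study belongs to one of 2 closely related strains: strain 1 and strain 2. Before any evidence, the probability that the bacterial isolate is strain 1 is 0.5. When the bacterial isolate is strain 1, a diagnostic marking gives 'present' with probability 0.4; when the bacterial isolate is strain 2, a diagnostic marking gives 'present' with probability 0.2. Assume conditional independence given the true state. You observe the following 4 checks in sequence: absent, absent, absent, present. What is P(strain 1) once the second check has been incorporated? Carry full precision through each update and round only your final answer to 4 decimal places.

Each posterior becomes the prior for the next update.
After 'absent': P(strain 1) = 0.6·0.5000 / (0.6·0.5000 + 0.8·0.5000) ≈ 0.4286
After 'absent': P(strain 1) = 0.6·0.4286 / (0.6·0.4286 + 0.8·0.5714) ≈ 0.3600

0.3600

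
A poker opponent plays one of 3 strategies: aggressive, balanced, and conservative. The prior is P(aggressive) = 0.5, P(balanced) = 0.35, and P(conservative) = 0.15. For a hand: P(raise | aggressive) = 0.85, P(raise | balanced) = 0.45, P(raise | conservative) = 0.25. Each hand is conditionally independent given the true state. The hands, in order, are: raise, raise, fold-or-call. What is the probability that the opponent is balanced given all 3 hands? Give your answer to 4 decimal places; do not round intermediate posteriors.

0.3890

After 'raise': normaliser = 0.85·0.5000 + 0.45·0.3500 + 0.25·0.1500; P(aggressive) ≈ 0.6855, P(balanced) ≈ 0.2540, P(conservative) ≈ 0.0605
After 'raise': normaliser = 0.85·0.6855 + 0.45·0.2540 + 0.25·0.0605; P(aggressive) ≈ 0.8182, P(balanced) ≈ 0.1605, P(conservative) ≈ 0.0212
After 'fold-or-call': normaliser = 0.15·0.8182 + 0.55·0.1605 + 0.75·0.0212; P(aggressive) ≈ 0.5408, P(balanced) ≈ 0.3890, P(conservative) ≈ 0.0702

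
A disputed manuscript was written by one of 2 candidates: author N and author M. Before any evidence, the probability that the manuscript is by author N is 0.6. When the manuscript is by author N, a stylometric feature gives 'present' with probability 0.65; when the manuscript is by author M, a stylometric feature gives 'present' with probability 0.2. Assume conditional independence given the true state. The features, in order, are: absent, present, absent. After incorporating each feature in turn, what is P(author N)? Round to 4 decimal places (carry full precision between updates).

After 'absent': P(author N) = 0.35·0.6000 / (0.35·0.6000 + 0.8·0.4000) ≈ 0.3962
After 'present': P(author N) = 0.65·0.3962 / (0.65·0.3962 + 0.2·0.6038) ≈ 0.6808
After 'absent': P(author N) = 0.35·0.6808 / (0.35·0.6808 + 0.8·0.3192) ≈ 0.4827

0.4827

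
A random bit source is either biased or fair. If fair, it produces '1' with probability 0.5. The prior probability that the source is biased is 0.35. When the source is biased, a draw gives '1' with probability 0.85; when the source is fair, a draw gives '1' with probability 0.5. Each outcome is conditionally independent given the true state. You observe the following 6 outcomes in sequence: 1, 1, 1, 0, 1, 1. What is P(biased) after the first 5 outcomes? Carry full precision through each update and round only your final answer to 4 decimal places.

After '1': P(biased) = 0.85·0.3500 / (0.85·0.3500 + 0.5·0.6500) ≈ 0.4779
After '1': P(biased) = 0.85·0.4779 / (0.85·0.4779 + 0.5·0.5221) ≈ 0.6088
After '1': P(biased) = 0.85·0.6088 / (0.85·0.6088 + 0.5·0.3912) ≈ 0.7257
After '0': P(biased) = 0.15·0.7257 / (0.15·0.7257 + 0.5·0.2743) ≈ 0.4425
After '1': P(biased) = 0.85·0.4425 / (0.85·0.4425 + 0.5·0.5575) ≈ 0.5743

0.5743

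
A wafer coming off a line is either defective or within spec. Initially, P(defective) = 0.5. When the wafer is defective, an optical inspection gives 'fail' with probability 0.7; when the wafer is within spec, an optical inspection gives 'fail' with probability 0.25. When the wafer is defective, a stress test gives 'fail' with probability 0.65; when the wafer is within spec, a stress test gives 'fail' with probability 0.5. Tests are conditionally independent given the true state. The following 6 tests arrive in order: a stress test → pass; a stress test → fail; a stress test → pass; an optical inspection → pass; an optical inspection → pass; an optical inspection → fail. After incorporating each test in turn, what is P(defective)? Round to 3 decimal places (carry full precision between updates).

0.222

After a stress test='pass': P(defective) = 0.35·0.5000 / (0.35·0.5000 + 0.5·0.5000) ≈ 0.4118
After a stress test='fail': P(defective) = 0.65·0.4118 / (0.65·0.4118 + 0.5·0.5882) ≈ 0.4764
After a stress test='pass': P(defective) = 0.35·0.4764 / (0.35·0.4764 + 0.5·0.5236) ≈ 0.3891
After an optical inspection='pass': P(defective) = 0.3·0.3891 / (0.3·0.3891 + 0.75·0.6109) ≈ 0.2031
After an optical inspection='pass': P(defective) = 0.3·0.2031 / (0.3·0.2031 + 0.75·0.7969) ≈ 0.0925
After an optical inspection='fail': P(defective) = 0.7·0.0925 / (0.7·0.0925 + 0.25·0.9075) ≈ 0.2220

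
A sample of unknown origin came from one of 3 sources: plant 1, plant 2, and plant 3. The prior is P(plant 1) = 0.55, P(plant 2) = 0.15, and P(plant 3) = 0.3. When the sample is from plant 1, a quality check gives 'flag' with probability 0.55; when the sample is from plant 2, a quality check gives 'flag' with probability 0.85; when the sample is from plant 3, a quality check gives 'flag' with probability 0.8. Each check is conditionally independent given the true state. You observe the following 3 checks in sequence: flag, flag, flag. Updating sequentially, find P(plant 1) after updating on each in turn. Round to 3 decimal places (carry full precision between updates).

0.271

After 'flag': normaliser = 0.55·0.5500 + 0.85·0.1500 + 0.8·0.3000; P(plant 1) ≈ 0.4515, P(plant 2) ≈ 0.1903, P(plant 3) ≈ 0.3582
After 'flag': normaliser = 0.55·0.4515 + 0.85·0.1903 + 0.8·0.3582; P(plant 1) ≈ 0.3565, P(plant 2) ≈ 0.2322, P(plant 3) ≈ 0.4114
After 'flag': normaliser = 0.55·0.3565 + 0.85·0.2322 + 0.8·0.4114; P(plant 1) ≈ 0.2714, P(plant 2) ≈ 0.2732, P(plant 3) ≈ 0.4555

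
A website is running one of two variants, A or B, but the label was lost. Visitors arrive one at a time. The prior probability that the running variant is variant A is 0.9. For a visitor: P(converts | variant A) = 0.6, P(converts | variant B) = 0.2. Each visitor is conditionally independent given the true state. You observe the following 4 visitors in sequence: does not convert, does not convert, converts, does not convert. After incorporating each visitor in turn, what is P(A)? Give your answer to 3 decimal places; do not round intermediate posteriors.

0.771

After 'does not convert': P(A) = 0.4·0.9000 / (0.4·0.9000 + 0.8·0.1000) ≈ 0.8182
After 'does not convert': P(A) = 0.4·0.8182 / (0.4·0.8182 + 0.8·0.1818) ≈ 0.6923
After 'converts': P(A) = 0.6·0.6923 / (0.6·0.6923 + 0.2·0.3077) ≈ 0.8710
After 'does not convert': P(A) = 0.4·0.8710 / (0.4·0.8710 + 0.8·0.1290) ≈ 0.7714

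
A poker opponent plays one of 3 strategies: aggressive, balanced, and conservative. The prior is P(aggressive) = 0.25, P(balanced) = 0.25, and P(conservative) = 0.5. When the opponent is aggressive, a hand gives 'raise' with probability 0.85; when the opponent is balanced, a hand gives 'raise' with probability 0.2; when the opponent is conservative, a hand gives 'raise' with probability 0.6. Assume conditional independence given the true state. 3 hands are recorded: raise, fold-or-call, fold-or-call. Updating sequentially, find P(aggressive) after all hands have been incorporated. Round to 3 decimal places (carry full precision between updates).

After 'raise': normaliser = 0.85·0.2500 + 0.2·0.2500 + 0.6·0.5000; P(aggressive) ≈ 0.3778, P(balanced) ≈ 0.0889, P(conservative) ≈ 0.5333
After 'fold-or-call': normaliser = 0.15·0.3778 + 0.8·0.0889 + 0.4·0.5333; P(aggressive) ≈ 0.1661, P(balanced) ≈ 0.2085, P(conservative) ≈ 0.6254
After 'fold-or-call': normaliser = 0.15·0.1661 + 0.8·0.2085 + 0.4·0.6254; P(aggressive) ≈ 0.0564, P(balanced) ≈ 0.3774, P(conservative) ≈ 0.5662

0.056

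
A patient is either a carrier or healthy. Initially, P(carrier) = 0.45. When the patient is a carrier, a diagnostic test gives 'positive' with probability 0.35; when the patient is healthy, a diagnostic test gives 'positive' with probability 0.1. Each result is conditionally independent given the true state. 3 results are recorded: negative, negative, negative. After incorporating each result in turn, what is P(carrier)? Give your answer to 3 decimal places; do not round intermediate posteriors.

0.236

After 'negative': P(carrier) = 0.65·0.4500 / (0.65·0.4500 + 0.9·0.5500) ≈ 0.3714
After 'negative': P(carrier) = 0.65·0.3714 / (0.65·0.3714 + 0.9·0.6286) ≈ 0.2991
After 'negative': P(carrier) = 0.65·0.2991 / (0.65·0.2991 + 0.9·0.7009) ≈ 0.2356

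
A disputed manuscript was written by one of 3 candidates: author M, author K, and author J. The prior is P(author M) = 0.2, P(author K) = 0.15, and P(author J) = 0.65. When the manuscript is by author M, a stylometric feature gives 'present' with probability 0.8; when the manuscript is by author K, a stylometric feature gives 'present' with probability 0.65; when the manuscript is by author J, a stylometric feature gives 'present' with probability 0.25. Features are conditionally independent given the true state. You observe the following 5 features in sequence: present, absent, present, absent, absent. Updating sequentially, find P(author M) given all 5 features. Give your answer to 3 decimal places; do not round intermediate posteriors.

After 'present': normaliser = 0.8·0.2000 + 0.65·0.1500 + 0.25·0.6500; P(author M) ≈ 0.3810, P(author K) ≈ 0.2321, P(author J) ≈ 0.3869
After 'absent': normaliser = 0.2·0.3810 + 0.35·0.2321 + 0.75·0.3869; P(author M) ≈ 0.1702, P(author K) ≈ 0.1815, P(author J) ≈ 0.6483
After 'present': normaliser = 0.8·0.1702 + 0.65·0.1815 + 0.25·0.6483; P(author M) ≈ 0.3272, P(author K) ≈ 0.2835, P(author J) ≈ 0.3894
After 'absent': normaliser = 0.2·0.3272 + 0.35·0.2835 + 0.75·0.3894; P(author M) ≈ 0.1433, P(author K) ≈ 0.2173, P(author J) ≈ 0.6395
After 'absent': normaliser = 0.2·0.1433 + 0.35·0.2173 + 0.75·0.6395; P(author M) ≈ 0.0490, P(author K) ≈ 0.1301, P(author J) ≈ 0.8208

0.049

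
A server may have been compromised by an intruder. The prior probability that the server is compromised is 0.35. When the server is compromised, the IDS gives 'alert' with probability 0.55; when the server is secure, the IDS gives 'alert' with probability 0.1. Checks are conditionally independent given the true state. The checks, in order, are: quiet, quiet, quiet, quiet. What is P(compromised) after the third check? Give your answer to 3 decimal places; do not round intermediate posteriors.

0.063

After 'quiet': P(compromised) = 0.45·0.3500 / (0.45·0.3500 + 0.9·0.6500) ≈ 0.2121
After 'quiet': P(compromised) = 0.45·0.2121 / (0.45·0.2121 + 0.9·0.7879) ≈ 0.1186
After 'quiet': P(compromised) = 0.45·0.1186 / (0.45·0.1186 + 0.9·0.8814) ≈ 0.0631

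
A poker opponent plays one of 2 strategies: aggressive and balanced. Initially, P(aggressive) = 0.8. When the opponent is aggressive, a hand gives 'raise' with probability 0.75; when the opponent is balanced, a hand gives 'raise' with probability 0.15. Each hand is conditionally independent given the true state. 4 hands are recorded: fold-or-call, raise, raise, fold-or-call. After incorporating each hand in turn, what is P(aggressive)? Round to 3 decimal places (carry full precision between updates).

After 'fold-or-call': P(aggressive) = 0.25·0.8000 / (0.25·0.8000 + 0.85·0.2000) ≈ 0.5405
After 'raise': P(aggressive) = 0.75·0.5405 / (0.75·0.5405 + 0.15·0.4595) ≈ 0.8547
After 'raise': P(aggressive) = 0.75·0.8547 / (0.75·0.8547 + 0.15·0.1453) ≈ 0.9671
After 'fold-or-call': P(aggressive) = 0.25·0.9671 / (0.25·0.9671 + 0.85·0.0329) ≈ 0.8964

0.896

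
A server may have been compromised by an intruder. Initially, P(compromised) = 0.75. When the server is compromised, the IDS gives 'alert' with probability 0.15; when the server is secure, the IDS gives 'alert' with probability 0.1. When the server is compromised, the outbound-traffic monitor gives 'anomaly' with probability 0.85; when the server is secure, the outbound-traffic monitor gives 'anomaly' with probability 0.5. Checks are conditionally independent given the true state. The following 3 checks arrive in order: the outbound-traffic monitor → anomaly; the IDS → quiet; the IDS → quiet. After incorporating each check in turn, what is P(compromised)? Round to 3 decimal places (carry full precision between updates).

0.820

After the outbound-traffic monitor='anomaly': P(compromised) = 0.85·0.7500 / (0.85·0.7500 + 0.5·0.2500) ≈ 0.8361
After the IDS='quiet': P(compromised) = 0.85·0.8361 / (0.85·0.8361 + 0.9·0.1639) ≈ 0.8281
After the IDS='quiet': P(compromised) = 0.85·0.8281 / (0.85·0.8281 + 0.9·0.1719) ≈ 0.8198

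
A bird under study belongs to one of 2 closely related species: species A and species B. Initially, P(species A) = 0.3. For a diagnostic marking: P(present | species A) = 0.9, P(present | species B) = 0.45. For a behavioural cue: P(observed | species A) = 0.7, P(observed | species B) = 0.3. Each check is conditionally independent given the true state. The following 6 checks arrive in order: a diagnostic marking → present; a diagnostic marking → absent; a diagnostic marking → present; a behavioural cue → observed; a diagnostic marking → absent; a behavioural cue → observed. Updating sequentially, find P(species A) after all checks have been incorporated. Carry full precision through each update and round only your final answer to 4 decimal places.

0.2358

After a diagnostic marking='present': P(species A) = 0.9·0.3000 / (0.9·0.3000 + 0.45·0.7000) ≈ 0.4615
After a diagnostic marking='absent': P(species A) = 0.1·0.4615 / (0.1·0.4615 + 0.55·0.5385) ≈ 0.1348
After a diagnostic marking='present': P(species A) = 0.9·0.1348 / (0.9·0.1348 + 0.45·0.8652) ≈ 0.2376
After a behavioural cue='observed': P(species A) = 0.7·0.2376 / (0.7·0.2376 + 0.3·0.7624) ≈ 0.4211
After a diagnostic marking='absent': P(species A) = 0.1·0.4211 / (0.1·0.4211 + 0.55·0.5789) ≈ 0.1168
After a behavioural cue='observed': P(species A) = 0.7·0.1168 / (0.7·0.1168 + 0.3·0.8832) ≈ 0.2358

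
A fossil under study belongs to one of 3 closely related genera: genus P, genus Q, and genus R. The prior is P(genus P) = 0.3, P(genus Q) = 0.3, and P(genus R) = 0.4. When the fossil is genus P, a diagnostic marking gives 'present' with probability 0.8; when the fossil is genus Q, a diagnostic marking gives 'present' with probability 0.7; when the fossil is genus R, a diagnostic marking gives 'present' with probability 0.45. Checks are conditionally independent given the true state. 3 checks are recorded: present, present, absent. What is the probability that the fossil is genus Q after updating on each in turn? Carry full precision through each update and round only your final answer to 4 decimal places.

0.3471

After 'present': normaliser = 0.8·0.3000 + 0.7·0.3000 + 0.45·0.4000; P(genus P) ≈ 0.3810, P(genus Q) ≈ 0.3333, P(genus R) ≈ 0.2857
After 'present': normaliser = 0.8·0.3810 + 0.7·0.3333 + 0.45·0.2857; P(genus P) ≈ 0.4571, P(genus Q) ≈ 0.3500, P(genus R) ≈ 0.1929
After 'absent': normaliser = 0.2·0.4571 + 0.3·0.3500 + 0.55·0.1929; P(genus P) ≈ 0.3022, P(genus Q) ≈ 0.3471, P(genus R) ≈ 0.3506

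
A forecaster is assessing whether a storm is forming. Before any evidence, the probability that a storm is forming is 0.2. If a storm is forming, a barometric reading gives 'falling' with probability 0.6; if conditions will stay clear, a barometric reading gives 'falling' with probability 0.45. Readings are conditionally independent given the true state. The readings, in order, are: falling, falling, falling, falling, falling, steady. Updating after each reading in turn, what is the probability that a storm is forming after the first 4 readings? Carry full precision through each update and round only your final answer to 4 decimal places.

Each posterior becomes the prior for the next update.
After 'falling': P(storm) = 0.6·0.2000 / (0.6·0.2000 + 0.45·0.8000) ≈ 0.2500
After 'falling': P(storm) = 0.6·0.2500 / (0.6·0.2500 + 0.45·0.7500) ≈ 0.3077
After 'falling': P(storm) = 0.6·0.3077 / (0.6·0.3077 + 0.45·0.6923) ≈ 0.3721
After 'falling': P(storm) = 0.6·0.3721 / (0.6·0.3721 + 0.45·0.6279) ≈ 0.4414

0.4414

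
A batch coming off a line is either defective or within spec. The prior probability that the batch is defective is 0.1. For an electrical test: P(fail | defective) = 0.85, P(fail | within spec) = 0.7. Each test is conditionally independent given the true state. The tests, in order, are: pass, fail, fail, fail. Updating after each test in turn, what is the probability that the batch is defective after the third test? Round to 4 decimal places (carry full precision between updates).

0.0757

Each posterior becomes the prior for the next update.
After 'pass': P(defective) = 0.15·0.1000 / (0.15·0.1000 + 0.3·0.9000) ≈ 0.0526
After 'fail': P(defective) = 0.85·0.0526 / (0.85·0.0526 + 0.7·0.9474) ≈ 0.0632
After 'fail': P(defective) = 0.85·0.0632 / (0.85·0.0632 + 0.7·0.9368) ≈ 0.0757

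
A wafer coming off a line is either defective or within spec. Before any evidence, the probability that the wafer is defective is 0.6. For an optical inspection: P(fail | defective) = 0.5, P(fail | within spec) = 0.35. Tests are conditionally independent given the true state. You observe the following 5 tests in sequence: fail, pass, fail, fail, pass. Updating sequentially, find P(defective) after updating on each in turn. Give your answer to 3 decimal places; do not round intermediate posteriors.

After 'fail': P(defective) = 0.5·0.6000 / (0.5·0.6000 + 0.35·0.4000) ≈ 0.6818
After 'pass': P(defective) = 0.5·0.6818 / (0.5·0.6818 + 0.65·0.3182) ≈ 0.6224
After 'fail': P(defective) = 0.5·0.6224 / (0.5·0.6224 + 0.35·0.3776) ≈ 0.7019
After 'fail': P(defective) = 0.5·0.7019 / (0.5·0.7019 + 0.35·0.2981) ≈ 0.7709
After 'pass': P(defective) = 0.5·0.7709 / (0.5·0.7709 + 0.65·0.2291) ≈ 0.7213

0.721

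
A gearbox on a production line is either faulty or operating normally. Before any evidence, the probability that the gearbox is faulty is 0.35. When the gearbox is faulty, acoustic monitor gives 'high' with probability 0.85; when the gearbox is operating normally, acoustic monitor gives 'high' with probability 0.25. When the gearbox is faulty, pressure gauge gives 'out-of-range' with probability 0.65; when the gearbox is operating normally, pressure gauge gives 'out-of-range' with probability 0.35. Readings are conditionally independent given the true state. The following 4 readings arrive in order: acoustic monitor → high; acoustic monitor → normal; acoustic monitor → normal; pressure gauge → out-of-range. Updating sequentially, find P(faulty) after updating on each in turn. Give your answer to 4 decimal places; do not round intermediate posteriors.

0.1197

After acoustic monitor='high': P(faulty) = 0.85·0.3500 / (0.85·0.3500 + 0.25·0.6500) ≈ 0.6467
After acoustic monitor='normal': P(faulty) = 0.15·0.6467 / (0.15·0.6467 + 0.75·0.3533) ≈ 0.2680
After acoustic monitor='normal': P(faulty) = 0.15·0.2680 / (0.15·0.2680 + 0.75·0.7320) ≈ 0.0682
After pressure gauge='out-of-range': P(faulty) = 0.65·0.0682 / (0.65·0.0682 + 0.35·0.9318) ≈ 0.1197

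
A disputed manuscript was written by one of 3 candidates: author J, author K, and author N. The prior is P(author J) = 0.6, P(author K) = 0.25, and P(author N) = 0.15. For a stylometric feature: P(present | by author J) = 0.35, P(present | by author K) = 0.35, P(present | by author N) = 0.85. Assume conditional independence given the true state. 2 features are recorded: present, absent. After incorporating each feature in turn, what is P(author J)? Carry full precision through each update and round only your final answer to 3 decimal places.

Each posterior becomes the prior for the next update.
After 'present': normaliser = 0.35·0.6000 + 0.35·0.2500 + 0.85·0.1500; P(author J) ≈ 0.4941, P(author K) ≈ 0.2059, P(author N) ≈ 0.3000
After 'absent': normaliser = 0.65·0.4941 + 0.65·0.2059 + 0.15·0.3000; P(author J) ≈ 0.6424, P(author K) ≈ 0.2676, P(author N) ≈ 0.0900

0.642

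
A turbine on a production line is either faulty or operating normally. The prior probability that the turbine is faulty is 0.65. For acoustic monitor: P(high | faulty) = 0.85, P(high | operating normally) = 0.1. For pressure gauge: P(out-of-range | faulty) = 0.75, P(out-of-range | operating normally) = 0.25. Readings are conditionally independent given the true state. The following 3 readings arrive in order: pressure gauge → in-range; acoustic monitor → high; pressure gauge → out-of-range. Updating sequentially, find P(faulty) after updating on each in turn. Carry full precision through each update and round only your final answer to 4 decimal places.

0.9404

Each posterior becomes the prior for the next update.
After pressure gauge='in-range': P(faulty) = 0.25·0.6500 / (0.25·0.6500 + 0.75·0.3500) ≈ 0.3824
After acoustic monitor='high': P(faulty) = 0.85·0.3824 / (0.85·0.3824 + 0.1·0.6176) ≈ 0.8403
After pressure gauge='out-of-range': P(faulty) = 0.75·0.8403 / (0.75·0.8403 + 0.25·0.1597) ≈ 0.9404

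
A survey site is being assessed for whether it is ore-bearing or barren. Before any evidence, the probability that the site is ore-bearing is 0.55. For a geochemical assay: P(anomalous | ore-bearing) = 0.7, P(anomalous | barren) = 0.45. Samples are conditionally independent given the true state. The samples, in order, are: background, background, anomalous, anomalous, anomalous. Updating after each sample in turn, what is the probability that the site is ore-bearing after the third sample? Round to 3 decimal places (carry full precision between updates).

0.361

Each posterior becomes the prior for the next update.
After 'background': P(ore) = 0.3·0.5500 / (0.3·0.5500 + 0.55·0.4500) ≈ 0.4000
After 'background': P(ore) = 0.3·0.4000 / (0.3·0.4000 + 0.55·0.6000) ≈ 0.2667
After 'anomalous': P(ore) = 0.7·0.2667 / (0.7·0.2667 + 0.45·0.7333) ≈ 0.3613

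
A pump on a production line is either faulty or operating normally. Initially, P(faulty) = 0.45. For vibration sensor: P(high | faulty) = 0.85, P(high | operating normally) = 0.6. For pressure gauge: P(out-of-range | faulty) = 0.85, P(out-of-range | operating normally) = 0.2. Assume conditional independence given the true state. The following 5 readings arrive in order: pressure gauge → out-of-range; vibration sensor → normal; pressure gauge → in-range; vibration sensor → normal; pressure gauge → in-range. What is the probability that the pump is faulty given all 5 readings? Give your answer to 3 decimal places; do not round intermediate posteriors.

0.017

Apply Bayes' rule sequentially, carrying P(faulty) forward.
After pressure gauge='out-of-range': P(faulty) = 0.85·0.4500 / (0.85·0.4500 + 0.2·0.5500) ≈ 0.7766
After vibration sensor='normal': P(faulty) = 0.15·0.7766 / (0.15·0.7766 + 0.4·0.2234) ≈ 0.5660
After pressure gauge='in-range': P(faulty) = 0.15·0.5660 / (0.15·0.5660 + 0.8·0.4340) ≈ 0.1965
After vibration sensor='normal': P(faulty) = 0.15·0.1965 / (0.15·0.1965 + 0.4·0.8035) ≈ 0.0840
After pressure gauge='in-range': P(faulty) = 0.15·0.0840 / (0.15·0.0840 + 0.8·0.9160) ≈ 0.0169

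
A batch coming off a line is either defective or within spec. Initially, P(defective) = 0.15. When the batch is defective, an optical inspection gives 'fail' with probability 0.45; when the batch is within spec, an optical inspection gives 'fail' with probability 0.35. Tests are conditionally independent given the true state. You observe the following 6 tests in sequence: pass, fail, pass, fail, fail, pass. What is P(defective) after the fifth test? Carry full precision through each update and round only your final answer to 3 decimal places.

After 'pass': P(defective) = 0.55·0.1500 / (0.55·0.1500 + 0.65·0.8500) ≈ 0.1299
After 'fail': P(defective) = 0.45·0.1299 / (0.45·0.1299 + 0.35·0.8701) ≈ 0.1611
After 'pass': P(defective) = 0.55·0.1611 / (0.55·0.1611 + 0.65·0.8389) ≈ 0.1397
After 'fail': P(defective) = 0.45·0.1397 / (0.45·0.1397 + 0.35·0.8603) ≈ 0.1728
After 'fail': P(defective) = 0.45·0.1728 / (0.45·0.1728 + 0.35·0.8272) ≈ 0.2117

0.212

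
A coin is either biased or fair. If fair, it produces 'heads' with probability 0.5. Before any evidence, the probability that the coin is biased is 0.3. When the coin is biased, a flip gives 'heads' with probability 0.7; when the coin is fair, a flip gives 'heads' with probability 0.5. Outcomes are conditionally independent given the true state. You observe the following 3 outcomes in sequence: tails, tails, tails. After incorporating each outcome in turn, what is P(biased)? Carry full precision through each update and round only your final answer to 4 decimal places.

After 'tails': P(biased) = 0.3·0.3000 / (0.3·0.3000 + 0.5·0.7000) ≈ 0.2045
After 'tails': P(biased) = 0.3·0.2045 / (0.3·0.2045 + 0.5·0.7955) ≈ 0.1337
After 'tails': P(biased) = 0.3·0.1337 / (0.3·0.1337 + 0.5·0.8663) ≈ 0.0847

0.0847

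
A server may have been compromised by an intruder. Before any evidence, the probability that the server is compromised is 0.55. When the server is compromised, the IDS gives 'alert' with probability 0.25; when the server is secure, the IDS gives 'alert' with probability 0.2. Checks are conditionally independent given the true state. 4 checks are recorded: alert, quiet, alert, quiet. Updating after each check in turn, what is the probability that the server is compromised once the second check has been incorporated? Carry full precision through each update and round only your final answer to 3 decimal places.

0.589

After 'alert': P(compromised) = 0.25·0.5500 / (0.25·0.5500 + 0.2·0.4500) ≈ 0.6044
After 'quiet': P(compromised) = 0.75·0.6044 / (0.75·0.6044 + 0.8·0.3956) ≈ 0.5889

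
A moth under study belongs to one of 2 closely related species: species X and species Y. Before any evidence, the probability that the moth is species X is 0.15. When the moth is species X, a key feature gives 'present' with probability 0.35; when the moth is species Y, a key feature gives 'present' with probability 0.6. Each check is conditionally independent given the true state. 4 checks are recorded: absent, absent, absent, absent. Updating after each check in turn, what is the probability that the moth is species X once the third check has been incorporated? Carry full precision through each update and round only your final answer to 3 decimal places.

0.431

Apply Bayes' rule sequentially, carrying P(species X) forward.
After 'absent': P(species X) = 0.65·0.1500 / (0.65·0.1500 + 0.4·0.8500) ≈ 0.2229
After 'absent': P(species X) = 0.65·0.2229 / (0.65·0.2229 + 0.4·0.7771) ≈ 0.3179
After 'absent': P(species X) = 0.65·0.3179 / (0.65·0.3179 + 0.4·0.6821) ≈ 0.4309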